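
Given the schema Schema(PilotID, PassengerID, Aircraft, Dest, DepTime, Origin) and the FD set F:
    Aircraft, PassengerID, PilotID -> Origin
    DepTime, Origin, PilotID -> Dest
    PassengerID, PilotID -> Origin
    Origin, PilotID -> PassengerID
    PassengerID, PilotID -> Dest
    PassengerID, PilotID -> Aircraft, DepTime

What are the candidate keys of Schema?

{Origin, PilotID}, {PassengerID, PilotID}

{PilotID} never appears on the right of any FD, so every key must include it.
{Origin, PilotID}⁺ = {Aircraft, DepTime, Dest, Origin, PassengerID, PilotID} — all of the relation — so {Origin, PilotID} is a candidate key.
{PassengerID, PilotID}⁺ = {Aircraft, DepTime, Dest, Origin, PassengerID, PilotID} — all of the relation — so {PassengerID, PilotID} is a candidate key.
Any other superkey properly contains one of these, so there are no further candidate keys.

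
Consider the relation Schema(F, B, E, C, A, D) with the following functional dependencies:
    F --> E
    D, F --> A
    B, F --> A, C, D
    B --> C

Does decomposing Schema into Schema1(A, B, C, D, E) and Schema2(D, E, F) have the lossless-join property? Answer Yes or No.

No

Schema1 ∩ Schema2 = {D, E}; its closure under F is {D, E}.
Schema1 ⊄ {D, E} and Schema2 ⊄ {D, E}, so the split is lossy.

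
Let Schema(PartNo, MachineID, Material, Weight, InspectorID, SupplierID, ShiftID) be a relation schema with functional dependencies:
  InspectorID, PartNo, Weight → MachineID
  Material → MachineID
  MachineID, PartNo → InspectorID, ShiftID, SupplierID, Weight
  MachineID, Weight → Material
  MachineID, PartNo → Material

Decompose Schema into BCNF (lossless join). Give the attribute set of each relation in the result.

Candidate keys of the original relation: {InspectorID, PartNo, Weight}, {MachineID, PartNo}, {Material, PartNo}.
{InspectorID, MachineID, Material, PartNo, ShiftID, SupplierID, Weight}: {Material} determines {MachineID, Material} here but is not a superkey — split on Material → MachineID, giving {MachineID, Material} and {InspectorID, Material, PartNo, ShiftID, SupplierID, Weight}.
{MachineID, Material} is in BCNF.
{InspectorID, Material, PartNo, ShiftID, SupplierID, Weight} is in BCNF.

{InspectorID, Material, PartNo, ShiftID, SupplierID, Weight}; {MachineID, Material}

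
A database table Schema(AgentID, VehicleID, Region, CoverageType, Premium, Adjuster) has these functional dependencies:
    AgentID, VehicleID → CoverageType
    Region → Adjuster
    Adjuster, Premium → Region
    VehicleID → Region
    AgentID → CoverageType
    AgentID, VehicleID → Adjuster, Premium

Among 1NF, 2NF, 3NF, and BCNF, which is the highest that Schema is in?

1NF

Candidate key: {AgentID, VehicleID}. Prime attributes: {AgentID, VehicleID}.
Region → Adjuster breaks BCNF: {Region}⁺ = {Adjuster, Region}, so {Region} is not a superkey.
Region → Adjuster determines the non-prime attribute {Adjuster} from a non-superkey — 3NF is violated.
The proper key subset {AgentID} of {AgentID, VehicleID} determines non-prime {CoverageType}, so the relation is not even in 2NF.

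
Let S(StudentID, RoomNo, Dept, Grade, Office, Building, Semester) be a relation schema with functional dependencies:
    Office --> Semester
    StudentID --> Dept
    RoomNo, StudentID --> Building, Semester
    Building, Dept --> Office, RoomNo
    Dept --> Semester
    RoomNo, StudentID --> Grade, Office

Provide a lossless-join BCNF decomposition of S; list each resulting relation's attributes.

Candidate keys of the original relation: {Building, StudentID}, {RoomNo, StudentID}.
{Building, Dept, Grade, Office, RoomNo, Semester, StudentID}: {Office} determines {Office, Semester} here but is not a superkey — split on Office --> Semester, giving {Office, Semester} and {Building, Dept, Grade, Office, RoomNo, StudentID}.
{Office, Semester}: every determinant is a superkey — BCNF.
{Building, Dept, Grade, Office, RoomNo, StudentID}: {StudentID} determines {Dept, StudentID} here but is not a superkey — split on StudentID --> Dept, giving {Dept, StudentID} and {Building, Grade, Office, RoomNo, StudentID}.
{Dept, StudentID}: every determinant is a superkey — BCNF.
{Building, Grade, Office, RoomNo, StudentID}: every determinant is a superkey — BCNF.

{Building, Grade, Office, RoomNo, StudentID}; {Dept, StudentID}; {Office, Semester}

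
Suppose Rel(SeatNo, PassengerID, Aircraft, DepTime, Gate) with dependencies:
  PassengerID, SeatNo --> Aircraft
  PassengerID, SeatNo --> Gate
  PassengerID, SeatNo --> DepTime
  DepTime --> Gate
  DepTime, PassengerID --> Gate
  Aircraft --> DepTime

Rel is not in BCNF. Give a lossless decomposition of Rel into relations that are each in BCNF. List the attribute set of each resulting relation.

Candidate key of the original relation: {PassengerID, SeatNo}.
Within {Aircraft, DepTime, Gate, PassengerID, SeatNo}: {DepTime}⁺ ∩ {Aircraft, DepTime, Gate, PassengerID, SeatNo} = {DepTime, Gate}, not the whole set, so DepTime --> Gate violates BCNF; decompose into {DepTime, Gate} and {Aircraft, DepTime, PassengerID, SeatNo}.
{DepTime, Gate} has no BCNF violation.
Within {Aircraft, DepTime, PassengerID, SeatNo}: {Aircraft}⁺ ∩ {Aircraft, DepTime, PassengerID, SeatNo} = {Aircraft, DepTime}, not the whole set, so Aircraft --> DepTime violates BCNF; decompose into {Aircraft, DepTime} and {Aircraft, PassengerID, SeatNo}.
{Aircraft, DepTime} has no BCNF violation.
{Aircraft, PassengerID, SeatNo} has no BCNF violation.

{Aircraft, DepTime}; {Aircraft, PassengerID, SeatNo}; {DepTime, Gate}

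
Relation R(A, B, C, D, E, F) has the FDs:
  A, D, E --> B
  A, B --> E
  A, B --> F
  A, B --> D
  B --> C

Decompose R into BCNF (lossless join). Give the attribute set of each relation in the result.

Candidate keys of the original relation: {A, B}, {A, D, E}.
Within {A, B, C, D, E, F}: {B}⁺ ∩ {A, B, C, D, E, F} = {B, C}, not the whole set, so B --> C violates BCNF; decompose into {B, C} and {A, B, D, E, F}.
{B, C}: every determinant is a superkey — BCNF.
{A, B, D, E, F}: every determinant is a superkey — BCNF.

{A, B, D, E, F}; {B, C}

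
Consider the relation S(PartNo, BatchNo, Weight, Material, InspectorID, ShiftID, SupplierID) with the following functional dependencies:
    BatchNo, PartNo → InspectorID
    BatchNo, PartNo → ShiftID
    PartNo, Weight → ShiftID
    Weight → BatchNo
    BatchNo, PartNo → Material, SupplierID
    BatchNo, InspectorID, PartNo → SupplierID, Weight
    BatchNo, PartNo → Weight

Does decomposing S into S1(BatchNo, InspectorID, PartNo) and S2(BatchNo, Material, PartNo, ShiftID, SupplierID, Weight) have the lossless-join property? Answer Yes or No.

The shared attributes are {BatchNo, PartNo} and {BatchNo, PartNo}⁺ = {BatchNo, InspectorID, Material, PartNo, ShiftID, SupplierID, Weight}.
S1 is contained in that closure, so S1 ∩ S2 → S1 holds and the join is lossless.

Yes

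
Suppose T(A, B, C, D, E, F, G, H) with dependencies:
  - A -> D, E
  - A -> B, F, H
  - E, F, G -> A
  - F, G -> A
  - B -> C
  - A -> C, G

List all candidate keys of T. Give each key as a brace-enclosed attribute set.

{A}⁺ = {A, B, C, D, E, F, G, H}, which is every attribute, so {A} is a candidate key.
{F, G}⁺ = {A, B, C, D, E, F, G, H}, which is every attribute, so {F, G} is a candidate key.
These are minimal and exhaustive — every other superkey contains one of them.

{A}, {F, G}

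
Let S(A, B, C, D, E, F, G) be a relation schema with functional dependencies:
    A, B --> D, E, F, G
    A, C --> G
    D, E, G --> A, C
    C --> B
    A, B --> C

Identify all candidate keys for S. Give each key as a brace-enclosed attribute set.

{A, B}, {A, C}, {D, E, G}

{A, B}⁺ = {A, B, C, D, E, F, G} — all of the relation — so {A, B} is a candidate key.
{A, C}⁺ = {A, B, C, D, E, F, G} — all of the relation — so {A, C} is a candidate key.
{D, E, G}⁺ = {A, B, C, D, E, F, G} — all of the relation — so {D, E, G} is a candidate key.
Any other superkey properly contains one of these, so there are no further candidate keys.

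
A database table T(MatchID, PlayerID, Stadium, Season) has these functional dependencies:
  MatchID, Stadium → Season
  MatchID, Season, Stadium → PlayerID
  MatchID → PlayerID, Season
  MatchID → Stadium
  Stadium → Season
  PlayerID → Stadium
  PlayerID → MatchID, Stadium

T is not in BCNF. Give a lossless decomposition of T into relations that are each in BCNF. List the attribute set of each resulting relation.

Candidate keys of the original relation: {MatchID}, {PlayerID}.
In {MatchID, PlayerID, Season, Stadium}, {Stadium} is not a superkey ({Stadium}⁺ restricted to this set is {Season, Stadium}), so split on Stadium → Season into {Season, Stadium} and {MatchID, PlayerID, Stadium}.
{Season, Stadium}: every determinant is a superkey — BCNF.
{MatchID, PlayerID, Stadium}: every determinant is a superkey — BCNF.

{MatchID, PlayerID, Stadium}; {Season, Stadium}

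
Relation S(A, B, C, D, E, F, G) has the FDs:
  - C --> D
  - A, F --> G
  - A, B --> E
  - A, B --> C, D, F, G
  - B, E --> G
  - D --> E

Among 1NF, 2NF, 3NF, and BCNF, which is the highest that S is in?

Candidate key: {A, B}. Prime attributes: {A, B}.
C --> D breaks BCNF: {C}⁺ = {C, D, E}, so {C} is not a superkey.
C --> D determines the non-prime attribute {D} from a non-superkey — 3NF is violated.
No non-prime attribute depends on a proper subset of any candidate key, so 2NF holds.

2NF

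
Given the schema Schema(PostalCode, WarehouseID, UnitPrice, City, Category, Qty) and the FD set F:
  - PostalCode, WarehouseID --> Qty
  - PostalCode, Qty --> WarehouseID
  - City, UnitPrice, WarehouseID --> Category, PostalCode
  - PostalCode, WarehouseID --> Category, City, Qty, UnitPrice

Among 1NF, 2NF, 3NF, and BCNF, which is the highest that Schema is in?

Candidate keys: {City, UnitPrice, WarehouseID}, {PostalCode, Qty}, {PostalCode, WarehouseID}. Prime attributes: {City, PostalCode, Qty, UnitPrice, WarehouseID}.
Each dependency's left side is a superkey — BCNF holds.

BCNF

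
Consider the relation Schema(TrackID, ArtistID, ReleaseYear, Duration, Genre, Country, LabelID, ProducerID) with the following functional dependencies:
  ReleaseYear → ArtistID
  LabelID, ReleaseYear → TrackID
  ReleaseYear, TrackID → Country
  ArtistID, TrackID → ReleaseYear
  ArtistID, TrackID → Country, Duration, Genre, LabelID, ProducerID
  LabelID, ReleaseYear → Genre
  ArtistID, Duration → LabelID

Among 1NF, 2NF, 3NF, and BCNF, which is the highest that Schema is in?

Candidate keys: {ArtistID, TrackID}, {Duration, ReleaseYear}, {LabelID, ReleaseYear}, {ReleaseYear, TrackID}. Prime attributes: {ArtistID, Duration, LabelID, ReleaseYear, TrackID}.
ReleaseYear → ArtistID breaks BCNF: {ReleaseYear}⁺ = {ArtistID, ReleaseYear}, so {ReleaseYear} is not a superkey.
Its right-hand attributes {ArtistID} are all prime, as are those of every other non-superkey FD — the relation is in 3NF.

3NF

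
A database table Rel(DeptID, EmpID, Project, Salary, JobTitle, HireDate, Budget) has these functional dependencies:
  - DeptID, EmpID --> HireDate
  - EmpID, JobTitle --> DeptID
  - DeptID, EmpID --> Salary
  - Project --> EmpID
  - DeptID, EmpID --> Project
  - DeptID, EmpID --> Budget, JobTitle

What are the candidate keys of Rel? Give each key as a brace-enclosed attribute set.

{DeptID, EmpID}, {DeptID, Project}, {EmpID, JobTitle}, {JobTitle, Project}

{DeptID, EmpID}⁺ = {Budget, DeptID, EmpID, HireDate, JobTitle, Project, Salary}, which is every attribute, so {DeptID, EmpID} is a candidate key.
{DeptID, Project}⁺ = {Budget, DeptID, EmpID, HireDate, JobTitle, Project, Salary}, which is every attribute, so {DeptID, Project} is a candidate key.
{EmpID, JobTitle}⁺ = {Budget, DeptID, EmpID, HireDate, JobTitle, Project, Salary}, which is every attribute, so {EmpID, JobTitle} is a candidate key.
{JobTitle, Project}⁺ = {Budget, DeptID, EmpID, HireDate, JobTitle, Project, Salary}, which is every attribute, so {JobTitle, Project} is a candidate key.
These are minimal and exhaustive — every other superkey contains one of them.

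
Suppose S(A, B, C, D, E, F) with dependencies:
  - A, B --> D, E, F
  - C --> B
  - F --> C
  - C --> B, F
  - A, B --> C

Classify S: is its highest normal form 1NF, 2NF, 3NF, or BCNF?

3NF

Candidate keys: {A, B}, {A, C}, {A, F}. Prime attributes: {A, B, C, F}.
C --> B: {C}⁺ = {B, C, F}, which is not all of the attributes, so the left side is not a superkey — BCNF is violated.
Since {B} ⊆ prime attributes and every other non-superkey FD also has a prime right side, the schema is in 3NF.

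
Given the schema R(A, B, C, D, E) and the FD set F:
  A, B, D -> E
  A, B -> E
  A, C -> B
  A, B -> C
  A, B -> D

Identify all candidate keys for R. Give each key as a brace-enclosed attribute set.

No FD produces {A}, so it must be in every candidate key.
{A, B} is a candidate key since {A, B}⁺ = {A, B, C, D, E} covers every attribute.
{A, C} is a candidate key since {A, C}⁺ = {A, B, C, D, E} covers every attribute.
No proper subset of any of these is a key, and no other minimal superkey exists.

{A, B}, {A, C}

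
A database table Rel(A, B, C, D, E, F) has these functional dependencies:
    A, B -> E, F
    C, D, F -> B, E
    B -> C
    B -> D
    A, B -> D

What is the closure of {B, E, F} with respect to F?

Start with {B, E, F}.
B -> C applies; add {C} → now {B, C, E, F}.
B -> D applies; add {D} → now {B, C, D, E, F}.
No further FD applies.

{B, C, D, E, F}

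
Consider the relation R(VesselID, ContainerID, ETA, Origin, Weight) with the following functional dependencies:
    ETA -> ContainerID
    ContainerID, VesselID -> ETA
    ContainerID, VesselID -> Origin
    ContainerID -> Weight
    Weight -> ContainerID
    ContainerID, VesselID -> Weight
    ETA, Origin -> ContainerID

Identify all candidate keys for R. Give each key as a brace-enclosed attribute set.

{VesselID} never appears on the right of any FD, so every key must include it.
Closure of {ContainerID, VesselID} is {ContainerID, ETA, Origin, VesselID, Weight}, the whole schema; {ContainerID, VesselID} is a candidate key.
Closure of {ETA, VesselID} is {ContainerID, ETA, Origin, VesselID, Weight}, the whole schema; {ETA, VesselID} is a candidate key.
Closure of {VesselID, Weight} is {ContainerID, ETA, Origin, VesselID, Weight}, the whole schema; {VesselID, Weight} is a candidate key.
These are minimal and exhaustive — every other superkey contains one of them.

{ContainerID, VesselID}, {ETA, VesselID}, {VesselID, Weight}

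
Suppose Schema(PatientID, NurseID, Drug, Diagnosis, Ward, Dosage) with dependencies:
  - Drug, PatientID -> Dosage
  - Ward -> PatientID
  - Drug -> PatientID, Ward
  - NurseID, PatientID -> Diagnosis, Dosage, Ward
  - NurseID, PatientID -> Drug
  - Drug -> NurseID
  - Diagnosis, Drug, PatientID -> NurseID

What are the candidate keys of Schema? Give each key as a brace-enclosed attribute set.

{Drug}, {NurseID, PatientID}, {NurseID, Ward}

Closure of {Drug} is {Diagnosis, Dosage, Drug, NurseID, PatientID, Ward}, the whole schema; {Drug} is a candidate key.
Closure of {NurseID, PatientID} is {Diagnosis, Dosage, Drug, NurseID, PatientID, Ward}, the whole schema; {NurseID, PatientID} is a candidate key.
Closure of {NurseID, Ward} is {Diagnosis, Dosage, Drug, NurseID, PatientID, Ward}, the whole schema; {NurseID, Ward} is a candidate key.
No proper subset of any of these is a key, and no other minimal superkey exists.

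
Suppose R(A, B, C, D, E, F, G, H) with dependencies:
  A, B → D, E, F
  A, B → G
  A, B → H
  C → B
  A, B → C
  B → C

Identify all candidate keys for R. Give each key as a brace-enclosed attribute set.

{A, B}, {A, C}

Attributes never on any right-hand side: {A} — every candidate key must contain it.
{A, B} is a candidate key since {A, B}⁺ = {A, B, C, D, E, F, G, H} covers every attribute.
{A, C} is a candidate key since {A, C}⁺ = {A, B, C, D, E, F, G, H} covers every attribute.
No proper subset of any of these is a key, and no other minimal superkey exists.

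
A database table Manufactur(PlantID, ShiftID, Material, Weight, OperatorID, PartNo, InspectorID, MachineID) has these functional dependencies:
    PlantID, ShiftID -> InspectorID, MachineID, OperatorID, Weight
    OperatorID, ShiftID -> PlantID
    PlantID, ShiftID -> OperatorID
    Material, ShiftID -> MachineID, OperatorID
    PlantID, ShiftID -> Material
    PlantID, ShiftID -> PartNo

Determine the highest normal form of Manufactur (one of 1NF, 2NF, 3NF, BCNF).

Candidate keys: {Material, ShiftID}, {OperatorID, ShiftID}, {PlantID, ShiftID}. Prime attributes: {Material, OperatorID, PlantID, ShiftID}.
Every FD has a superkey on the left, so the relation is in BCNF.

BCNF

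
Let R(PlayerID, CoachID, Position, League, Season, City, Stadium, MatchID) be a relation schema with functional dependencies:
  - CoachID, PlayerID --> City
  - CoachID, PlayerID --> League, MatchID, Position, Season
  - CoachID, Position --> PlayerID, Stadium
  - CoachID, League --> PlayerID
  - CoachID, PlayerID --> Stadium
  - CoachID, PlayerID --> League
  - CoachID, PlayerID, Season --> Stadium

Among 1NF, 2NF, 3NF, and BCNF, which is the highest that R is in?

Candidate keys: {CoachID, League}, {CoachID, PlayerID}, {CoachID, Position}. Prime attributes: {CoachID, League, PlayerID, Position}.
The left-hand side of every FD is a superkey, so BCNF is satisfied.

BCNF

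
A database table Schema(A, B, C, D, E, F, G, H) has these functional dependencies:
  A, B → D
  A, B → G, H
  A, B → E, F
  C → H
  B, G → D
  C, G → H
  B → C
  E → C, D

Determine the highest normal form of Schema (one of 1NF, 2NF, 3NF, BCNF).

Candidate key: {A, B}. Prime attributes: {A, B}.
For C → H we have {C}⁺ = {C, H}; {C} is not a superkey, so BCNF fails.
Because {H} is non-prime and the left side of C → H is not a superkey, the relation is not in 3NF.
Since {B} ⊂ {A, B} and {B}⁺ ⊇ {C, H} with {C, H} non-prime, there is a partial dependency; 2NF fails.

1NF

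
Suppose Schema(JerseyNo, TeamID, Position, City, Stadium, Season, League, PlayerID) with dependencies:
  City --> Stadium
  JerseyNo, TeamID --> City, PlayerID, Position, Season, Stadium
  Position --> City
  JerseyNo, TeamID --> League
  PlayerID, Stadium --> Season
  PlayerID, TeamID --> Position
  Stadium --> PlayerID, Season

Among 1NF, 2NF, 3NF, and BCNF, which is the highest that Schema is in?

Candidate key: {JerseyNo, TeamID}. Prime attributes: {JerseyNo, TeamID}.
City --> Stadium breaks BCNF: {City}⁺ = {City, PlayerID, Season, Stadium}, so {City} is not a superkey.
Because {Stadium} is non-prime and the left side of City --> Stadium is not a superkey, the relation is not in 3NF.
Checking every proper subset of each key, none determines a non-prime attribute — 2NF is satisfied.

2NF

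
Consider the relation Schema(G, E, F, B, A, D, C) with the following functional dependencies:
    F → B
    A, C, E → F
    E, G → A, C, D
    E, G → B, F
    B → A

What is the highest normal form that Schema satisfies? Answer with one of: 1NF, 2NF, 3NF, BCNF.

Candidate key: {E, G}. Prime attributes: {E, G}.
F → B: {F}⁺ = {A, B, F}, which is not all of the attributes, so the left side is not a superkey — BCNF is violated.
F → B determines the non-prime attribute {B} from a non-superkey — 3NF is violated.
No proper subset of a key has a non-prime attribute in its closure, so there is no partial dependency; 2NF holds.

2NF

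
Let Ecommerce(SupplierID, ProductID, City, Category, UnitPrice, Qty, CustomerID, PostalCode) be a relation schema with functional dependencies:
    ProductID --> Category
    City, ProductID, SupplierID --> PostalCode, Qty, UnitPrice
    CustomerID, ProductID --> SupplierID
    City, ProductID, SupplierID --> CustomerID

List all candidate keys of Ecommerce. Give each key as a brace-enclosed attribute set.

No FD produces {City, ProductID}, so they must be in every candidate key.
{City, CustomerID, ProductID}⁺ = {Category, City, CustomerID, PostalCode, ProductID, Qty, SupplierID, UnitPrice} — all of the relation — so {City, CustomerID, ProductID} is a candidate key.
{City, ProductID, SupplierID}⁺ = {Category, City, CustomerID, PostalCode, ProductID, Qty, SupplierID, UnitPrice} — all of the relation — so {City, ProductID, SupplierID} is a candidate key.
These are minimal and exhaustive — every other superkey contains one of them.

{City, CustomerID, ProductID}, {City, ProductID, SupplierID}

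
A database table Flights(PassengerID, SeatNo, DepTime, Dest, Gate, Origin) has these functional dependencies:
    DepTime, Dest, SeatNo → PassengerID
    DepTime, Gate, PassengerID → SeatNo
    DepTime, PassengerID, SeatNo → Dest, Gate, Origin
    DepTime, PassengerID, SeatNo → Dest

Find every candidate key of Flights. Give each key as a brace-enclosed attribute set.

{DepTime, Dest, SeatNo}, {DepTime, Gate, PassengerID}, {DepTime, PassengerID, SeatNo}

No FD produces {DepTime}, so it must be in every candidate key.
{DepTime, Dest, SeatNo}⁺ = {DepTime, Dest, Gate, Origin, PassengerID, SeatNo} — all of the relation — so {DepTime, Dest, SeatNo} is a candidate key.
{DepTime, Gate, PassengerID}⁺ = {DepTime, Dest, Gate, Origin, PassengerID, SeatNo} — all of the relation — so {DepTime, Gate, PassengerID} is a candidate key.
{DepTime, PassengerID, SeatNo}⁺ = {DepTime, Dest, Gate, Origin, PassengerID, SeatNo} — all of the relation — so {DepTime, PassengerID, SeatNo} is a candidate key.
Any other superkey properly contains one of these, so there are no further candidate keys.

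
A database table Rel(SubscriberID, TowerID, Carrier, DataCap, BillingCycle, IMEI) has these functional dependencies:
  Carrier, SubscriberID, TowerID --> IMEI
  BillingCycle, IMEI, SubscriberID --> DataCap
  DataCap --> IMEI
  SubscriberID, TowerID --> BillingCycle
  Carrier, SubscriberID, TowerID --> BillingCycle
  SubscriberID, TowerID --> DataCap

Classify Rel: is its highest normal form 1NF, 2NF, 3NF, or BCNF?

Candidate key: {Carrier, SubscriberID, TowerID}. Prime attributes: {Carrier, SubscriberID, TowerID}.
BillingCycle, IMEI, SubscriberID --> DataCap: {BillingCycle, IMEI, SubscriberID}⁺ = {BillingCycle, DataCap, IMEI, SubscriberID}, which is not all of the attributes, so the left side is not a superkey — BCNF is violated.
BillingCycle, IMEI, SubscriberID --> DataCap has non-prime {DataCap} on the right and a non-superkey on the left, so 3NF fails.
{SubscriberID, TowerID} is a proper subset of the key {Carrier, SubscriberID, TowerID}, and {SubscriberID, TowerID}⁺ contains the non-prime attributes {BillingCycle, DataCap, IMEI} — a partial dependency, so 2NF is violated.

1NF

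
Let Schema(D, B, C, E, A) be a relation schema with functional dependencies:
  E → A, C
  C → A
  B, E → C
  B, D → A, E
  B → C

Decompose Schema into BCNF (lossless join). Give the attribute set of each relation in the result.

Candidate key of the original relation: {B, D}.
In {A, B, C, D, E}, {E} is not a superkey ({E}⁺ restricted to this set is {A, C, E}), so split on E → A, C into {A, C, E} and {B, D, E}.
In {A, C, E}, {C} is not a superkey ({C}⁺ restricted to this set is {A, C}), so split on C → A into {A, C} and {C, E}.
{A, C}: every determinant is a superkey — BCNF.
{C, E}: every determinant is a superkey — BCNF.
{B, D, E}: every determinant is a superkey — BCNF.

{A, C}; {B, D, E}; {C, E}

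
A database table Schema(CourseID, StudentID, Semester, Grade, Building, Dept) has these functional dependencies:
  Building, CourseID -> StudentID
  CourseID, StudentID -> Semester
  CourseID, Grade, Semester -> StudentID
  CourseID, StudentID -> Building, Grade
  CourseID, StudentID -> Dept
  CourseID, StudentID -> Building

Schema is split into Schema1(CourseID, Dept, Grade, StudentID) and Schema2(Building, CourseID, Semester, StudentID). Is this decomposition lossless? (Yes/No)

Yes

Common attributes: {CourseID, StudentID}; their closure is {Building, CourseID, Dept, Grade, Semester, StudentID}.
Schema1 is contained in that closure, so Schema1 ∩ Schema2 -> Schema1 holds and the join is lossless.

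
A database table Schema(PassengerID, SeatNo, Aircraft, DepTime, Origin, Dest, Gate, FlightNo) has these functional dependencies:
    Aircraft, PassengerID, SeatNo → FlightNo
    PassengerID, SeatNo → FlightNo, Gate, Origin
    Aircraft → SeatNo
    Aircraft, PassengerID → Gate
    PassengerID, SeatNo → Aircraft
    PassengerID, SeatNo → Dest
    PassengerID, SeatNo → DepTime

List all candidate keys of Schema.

{PassengerID} never appears on the right of any FD, so every key must include it.
{Aircraft, PassengerID} is a candidate key since {Aircraft, PassengerID}⁺ = {Aircraft, DepTime, Dest, FlightNo, Gate, Origin, PassengerID, SeatNo} covers every attribute.
{PassengerID, SeatNo} is a candidate key since {PassengerID, SeatNo}⁺ = {Aircraft, DepTime, Dest, FlightNo, Gate, Origin, PassengerID, SeatNo} covers every attribute.
Any other superkey properly contains one of these, so there are no further candidate keys.

{Aircraft, PassengerID}, {PassengerID, SeatNo}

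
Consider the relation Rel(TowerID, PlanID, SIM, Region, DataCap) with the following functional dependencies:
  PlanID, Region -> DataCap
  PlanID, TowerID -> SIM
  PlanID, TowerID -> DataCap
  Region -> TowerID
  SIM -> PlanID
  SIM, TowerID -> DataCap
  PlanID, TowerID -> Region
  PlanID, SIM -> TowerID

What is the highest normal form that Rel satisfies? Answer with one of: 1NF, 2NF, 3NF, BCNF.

Candidate keys: {PlanID, Region}, {PlanID, TowerID}, {SIM}. Prime attributes: {PlanID, Region, SIM, TowerID}.
Region -> TowerID breaks BCNF: {Region}⁺ = {Region, TowerID}, so {Region} is not a superkey.
Since {TowerID} ⊆ prime attributes and every other non-superkey FD also has a prime right side, the schema is in 3NF.

3NF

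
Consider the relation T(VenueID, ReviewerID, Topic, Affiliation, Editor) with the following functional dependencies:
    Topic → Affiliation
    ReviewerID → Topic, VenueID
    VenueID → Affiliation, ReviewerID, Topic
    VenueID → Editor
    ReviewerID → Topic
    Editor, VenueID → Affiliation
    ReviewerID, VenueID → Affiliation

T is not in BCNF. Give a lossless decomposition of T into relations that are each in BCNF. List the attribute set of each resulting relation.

Candidate keys of the original relation: {ReviewerID}, {VenueID}.
In {Affiliation, Editor, ReviewerID, Topic, VenueID}, {Topic} is not a superkey ({Topic}⁺ restricted to this set is {Affiliation, Topic}), so split on Topic → Affiliation into {Affiliation, Topic} and {Editor, ReviewerID, Topic, VenueID}.
{Affiliation, Topic}: every determinant is a superkey — BCNF.
{Editor, ReviewerID, Topic, VenueID}: every determinant is a superkey — BCNF.

{Affiliation, Topic}; {Editor, ReviewerID, Topic, VenueID}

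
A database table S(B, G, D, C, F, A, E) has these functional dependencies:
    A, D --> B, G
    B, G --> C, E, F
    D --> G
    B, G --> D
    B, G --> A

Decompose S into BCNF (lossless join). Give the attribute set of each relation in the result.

Candidate keys of the original relation: {A, D}, {B, D}, {B, G}.
{A, B, C, D, E, F, G}: {D} determines {D, G} here but is not a superkey — split on D --> G, giving {D, G} and {A, B, C, D, E, F}.
{D, G} is in BCNF.
{A, B, C, D, E, F} is in BCNF.

{A, B, C, D, E, F}; {D, G}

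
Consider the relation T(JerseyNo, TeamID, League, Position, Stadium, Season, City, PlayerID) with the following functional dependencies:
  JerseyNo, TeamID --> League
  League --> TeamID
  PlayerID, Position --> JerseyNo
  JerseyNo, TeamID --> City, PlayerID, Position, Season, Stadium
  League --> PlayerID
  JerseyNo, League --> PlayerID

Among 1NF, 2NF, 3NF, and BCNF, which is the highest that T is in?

3NF

Candidate keys: {JerseyNo, League}, {JerseyNo, TeamID}, {League, Position}, {PlayerID, Position, TeamID}. Prime attributes: {JerseyNo, League, PlayerID, Position, TeamID}.
League --> TeamID: {League}⁺ = {League, PlayerID, TeamID}, which is not all of the attributes, so the left side is not a superkey — BCNF is violated.
Its right-hand attributes {TeamID} are all prime, as are those of every other non-superkey FD — the relation is in 3NF.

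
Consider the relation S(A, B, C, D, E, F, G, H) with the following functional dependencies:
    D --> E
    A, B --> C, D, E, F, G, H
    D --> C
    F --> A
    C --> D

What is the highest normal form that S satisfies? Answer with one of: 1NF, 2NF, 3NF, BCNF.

Candidate keys: {A, B}, {B, F}. Prime attributes: {A, B, F}.
For D --> E we have {D}⁺ = {C, D, E}; {D} is not a superkey, so BCNF fails.
D --> E determines the non-prime attribute {E} from a non-superkey — 3NF is violated.
No proper subset of a key has a non-prime attribute in its closure, so there is no partial dependency; 2NF holds.

2NF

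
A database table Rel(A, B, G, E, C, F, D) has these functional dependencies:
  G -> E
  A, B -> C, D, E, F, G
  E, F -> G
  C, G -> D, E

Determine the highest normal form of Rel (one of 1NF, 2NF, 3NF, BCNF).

2NF

Candidate key: {A, B}. Prime attributes: {A, B}.
G -> E breaks BCNF: {G}⁺ = {E, G}, so {G} is not a superkey.
G -> E has non-prime {E} on the right and a non-superkey on the left, so 3NF fails.
Checking every proper subset of each key, none determines a non-prime attribute — 2NF is satisfied.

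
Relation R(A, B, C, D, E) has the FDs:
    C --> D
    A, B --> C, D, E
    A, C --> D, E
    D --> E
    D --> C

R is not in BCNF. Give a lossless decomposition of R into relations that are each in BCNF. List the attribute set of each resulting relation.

{A, B, C}; {C, D, E}

Candidate key of the original relation: {A, B}.
Within {A, B, C, D, E}: {C}⁺ ∩ {A, B, C, D, E} = {C, D, E}, not the whole set, so C --> D, E violates BCNF; decompose into {C, D, E} and {A, B, C}.
{C, D, E} has no BCNF violation.
{A, B, C} has no BCNF violation.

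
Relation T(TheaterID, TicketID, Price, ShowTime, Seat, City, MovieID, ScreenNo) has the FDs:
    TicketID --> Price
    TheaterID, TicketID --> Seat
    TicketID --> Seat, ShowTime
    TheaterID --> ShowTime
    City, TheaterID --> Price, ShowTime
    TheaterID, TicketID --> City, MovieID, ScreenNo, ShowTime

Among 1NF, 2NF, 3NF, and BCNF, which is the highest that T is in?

1NF

Candidate key: {TheaterID, TicketID}. Prime attributes: {TheaterID, TicketID}.
TicketID --> Price breaks BCNF: {TicketID}⁺ = {Price, Seat, ShowTime, TicketID}, so {TicketID} is not a superkey.
Because {Price} is non-prime and the left side of TicketID --> Price is not a superkey, the relation is not in 3NF.
The proper key subset {TheaterID} of {TheaterID, TicketID} determines non-prime {ShowTime}, so the relation is not even in 2NF.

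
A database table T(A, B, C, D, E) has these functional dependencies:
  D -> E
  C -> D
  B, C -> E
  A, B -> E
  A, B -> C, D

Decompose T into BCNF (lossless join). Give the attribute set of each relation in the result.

{A, B, C}; {C, D}; {D, E}

Candidate key of the original relation: {A, B}.
Within {A, B, C, D, E}: {D}⁺ ∩ {A, B, C, D, E} = {D, E}, not the whole set, so D -> E violates BCNF; decompose into {D, E} and {A, B, C, D}.
{D, E} is in BCNF.
Within {A, B, C, D}: {C}⁺ ∩ {A, B, C, D} = {C, D}, not the whole set, so C -> D violates BCNF; decompose into {C, D} and {A, B, C}.
{C, D} is in BCNF.
{A, B, C} is in BCNF.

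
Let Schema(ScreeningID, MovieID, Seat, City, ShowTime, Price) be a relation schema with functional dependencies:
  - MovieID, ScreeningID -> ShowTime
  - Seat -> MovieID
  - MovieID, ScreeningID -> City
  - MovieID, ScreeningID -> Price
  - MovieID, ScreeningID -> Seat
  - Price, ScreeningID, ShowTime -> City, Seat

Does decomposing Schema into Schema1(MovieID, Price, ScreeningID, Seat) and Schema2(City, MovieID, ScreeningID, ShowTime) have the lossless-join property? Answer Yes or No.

Yes

Schema1 ∩ Schema2 = {MovieID, ScreeningID}; its closure under F is {City, MovieID, Price, ScreeningID, Seat, ShowTime}.
This includes all of Schema1, so the common attributes are a superkey of Schema1 — the join is lossless.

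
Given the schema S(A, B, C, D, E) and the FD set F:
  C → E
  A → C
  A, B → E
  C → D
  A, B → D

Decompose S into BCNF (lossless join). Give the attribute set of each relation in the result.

Candidate key of the original relation: {A, B}.
In {A, B, C, D, E}, {C} is not a superkey ({C}⁺ restricted to this set is {C, D, E}), so split on C → D, E into {C, D, E} and {A, B, C}.
{C, D, E}: every determinant is a superkey — BCNF.
In {A, B, C}, {A} is not a superkey ({A}⁺ restricted to this set is {A, C}), so split on A → C into {A, C} and {A, B}.
{A, C}: every determinant is a superkey — BCNF.
{A, B}: every determinant is a superkey — BCNF.

{A, B}; {A, C}; {C, D, E}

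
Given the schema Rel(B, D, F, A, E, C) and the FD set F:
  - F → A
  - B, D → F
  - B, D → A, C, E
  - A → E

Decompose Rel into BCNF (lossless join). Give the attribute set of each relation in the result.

Candidate key of the original relation: {B, D}.
{A, B, C, D, E, F}: {F} determines {A, E, F} here but is not a superkey — split on F → A, E, giving {A, E, F} and {B, C, D, F}.
{A, E, F}: {A} determines {A, E} here but is not a superkey — split on A → E, giving {A, E} and {A, F}.
{A, E} is in BCNF.
{A, F} is in BCNF.
{B, C, D, F} is in BCNF.

{A, E}; {A, F}; {B, C, D, F}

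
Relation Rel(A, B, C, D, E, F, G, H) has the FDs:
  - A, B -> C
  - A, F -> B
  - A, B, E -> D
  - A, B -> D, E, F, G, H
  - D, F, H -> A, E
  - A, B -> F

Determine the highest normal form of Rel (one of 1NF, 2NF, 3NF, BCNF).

BCNF

Candidate keys: {A, B}, {A, F}, {D, F, H}. Prime attributes: {A, B, D, F, H}.
Every FD has a superkey on the left, so the relation is in BCNF.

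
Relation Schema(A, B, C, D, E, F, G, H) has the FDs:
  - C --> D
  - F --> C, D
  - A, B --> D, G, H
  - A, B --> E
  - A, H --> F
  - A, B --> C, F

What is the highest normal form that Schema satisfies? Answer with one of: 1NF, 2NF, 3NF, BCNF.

2NF

Candidate key: {A, B}. Prime attributes: {A, B}.
C --> D breaks BCNF: {C}⁺ = {C, D}, so {C} is not a superkey.
Because {D} is non-prime and the left side of C --> D is not a superkey, the relation is not in 3NF.
No non-prime attribute depends on a proper subset of any candidate key, so 2NF holds.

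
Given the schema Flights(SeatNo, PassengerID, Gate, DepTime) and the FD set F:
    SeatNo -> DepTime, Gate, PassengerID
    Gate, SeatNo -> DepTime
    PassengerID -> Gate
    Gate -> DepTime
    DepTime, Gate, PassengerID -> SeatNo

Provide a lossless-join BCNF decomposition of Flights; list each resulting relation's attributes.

{DepTime, Gate}; {Gate, PassengerID, SeatNo}

Candidate keys of the original relation: {PassengerID}, {SeatNo}.
In {DepTime, Gate, PassengerID, SeatNo}, {Gate} is not a superkey ({Gate}⁺ restricted to this set is {DepTime, Gate}), so split on Gate -> DepTime into {DepTime, Gate} and {Gate, PassengerID, SeatNo}.
{DepTime, Gate}: every determinant is a superkey — BCNF.
{Gate, PassengerID, SeatNo}: every determinant is a superkey — BCNF.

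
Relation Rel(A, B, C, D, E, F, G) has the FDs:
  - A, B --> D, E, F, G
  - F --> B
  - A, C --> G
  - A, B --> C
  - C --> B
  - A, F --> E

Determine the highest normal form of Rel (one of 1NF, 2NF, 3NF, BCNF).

Candidate keys: {A, B}, {A, C}, {A, F}. Prime attributes: {A, B, C, F}.
F --> B breaks BCNF: {F}⁺ = {B, F}, so {F} is not a superkey.
But every attribute on its right side ({B}) is prime, and the same holds for every other non-superkey FD, so 3NF still holds.

3NF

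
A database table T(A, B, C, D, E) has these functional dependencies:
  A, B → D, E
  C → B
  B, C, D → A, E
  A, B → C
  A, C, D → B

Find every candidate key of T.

{A, B}⁺ = {A, B, C, D, E}, which is every attribute, so {A, B} is a candidate key.
{A, C}⁺ = {A, B, C, D, E}, which is every attribute, so {A, C} is a candidate key.
{C, D}⁺ = {A, B, C, D, E}, which is every attribute, so {C, D} is a candidate key.
Any other superkey properly contains one of these, so there are no further candidate keys.

{A, B}, {A, C}, {C, D}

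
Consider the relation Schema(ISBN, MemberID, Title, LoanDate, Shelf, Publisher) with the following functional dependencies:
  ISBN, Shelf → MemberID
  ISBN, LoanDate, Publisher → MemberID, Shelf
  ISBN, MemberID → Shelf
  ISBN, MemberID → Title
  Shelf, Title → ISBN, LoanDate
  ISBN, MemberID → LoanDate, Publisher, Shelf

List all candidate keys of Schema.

{ISBN, MemberID}⁺ = {ISBN, LoanDate, MemberID, Publisher, Shelf, Title} — all of the relation — so {ISBN, MemberID} is a candidate key.
{ISBN, Shelf}⁺ = {ISBN, LoanDate, MemberID, Publisher, Shelf, Title} — all of the relation — so {ISBN, Shelf} is a candidate key.
{Shelf, Title}⁺ = {ISBN, LoanDate, MemberID, Publisher, Shelf, Title} — all of the relation — so {Shelf, Title} is a candidate key.
{ISBN, LoanDate, Publisher}⁺ = {ISBN, LoanDate, MemberID, Publisher, Shelf, Title} — all of the relation — so {ISBN, LoanDate, Publisher} is a candidate key.
These are minimal and exhaustive — every other superkey contains one of them.

{ISBN, LoanDate, Publisher}, {ISBN, MemberID}, {ISBN, Shelf}, {Shelf, Title}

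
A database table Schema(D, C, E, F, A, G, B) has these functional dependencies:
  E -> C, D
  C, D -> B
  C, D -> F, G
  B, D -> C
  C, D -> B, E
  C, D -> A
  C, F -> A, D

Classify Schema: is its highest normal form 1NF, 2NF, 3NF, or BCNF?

BCNF

Candidate keys: {B, D}, {C, D}, {C, F}, {E}. Prime attributes: {B, C, D, E, F}.
Each dependency's left side is a superkey — BCNF holds.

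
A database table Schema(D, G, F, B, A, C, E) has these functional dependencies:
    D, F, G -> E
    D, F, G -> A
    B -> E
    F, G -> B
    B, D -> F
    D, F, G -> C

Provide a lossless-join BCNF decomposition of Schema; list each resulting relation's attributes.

{A, C, D, F, G}; {B, E}; {B, F, G}

Candidate keys of the original relation: {B, D, G}, {D, F, G}.
Within {A, B, C, D, E, F, G}: {B}⁺ ∩ {A, B, C, D, E, F, G} = {B, E}, not the whole set, so B -> E violates BCNF; decompose into {B, E} and {A, B, C, D, F, G}.
{B, E} has no BCNF violation.
Within {A, B, C, D, F, G}: {F, G}⁺ ∩ {A, B, C, D, F, G} = {B, F, G}, not the whole set, so F, G -> B violates BCNF; decompose into {B, F, G} and {A, C, D, F, G}.
{B, F, G} has no BCNF violation.
{A, C, D, F, G} has no BCNF violation.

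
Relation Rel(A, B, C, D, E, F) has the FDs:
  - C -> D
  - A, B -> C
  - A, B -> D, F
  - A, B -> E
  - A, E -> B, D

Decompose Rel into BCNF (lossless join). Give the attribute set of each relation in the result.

Candidate keys of the original relation: {A, B}, {A, E}.
In {A, B, C, D, E, F}, {C} is not a superkey ({C}⁺ restricted to this set is {C, D}), so split on C -> D into {C, D} and {A, B, C, E, F}.
{C, D} has no BCNF violation.
{A, B, C, E, F} has no BCNF violation.

{A, B, C, E, F}; {C, D}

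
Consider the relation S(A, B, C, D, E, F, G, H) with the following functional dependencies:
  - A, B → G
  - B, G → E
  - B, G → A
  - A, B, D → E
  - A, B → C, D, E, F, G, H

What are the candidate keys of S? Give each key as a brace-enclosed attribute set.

{A, B}, {B, G}

No FD produces {B}, so it must be in every candidate key.
{A, B}⁺ = {A, B, C, D, E, F, G, H}, which is every attribute, so {A, B} is a candidate key.
{B, G}⁺ = {A, B, C, D, E, F, G, H}, which is every attribute, so {B, G} is a candidate key.
Any other superkey properly contains one of these, so there are no further candidate keys.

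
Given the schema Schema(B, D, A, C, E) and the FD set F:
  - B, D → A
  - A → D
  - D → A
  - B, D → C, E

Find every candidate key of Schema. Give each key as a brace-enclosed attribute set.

{A, B}, {B, D}

{B} never appears on the right of any FD, so every key must include it.
{A, B}⁺ = {A, B, C, D, E} — all of the relation — so {A, B} is a candidate key.
{B, D}⁺ = {A, B, C, D, E} — all of the relation — so {B, D} is a candidate key.
These are minimal and exhaustive — every other superkey contains one of them.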